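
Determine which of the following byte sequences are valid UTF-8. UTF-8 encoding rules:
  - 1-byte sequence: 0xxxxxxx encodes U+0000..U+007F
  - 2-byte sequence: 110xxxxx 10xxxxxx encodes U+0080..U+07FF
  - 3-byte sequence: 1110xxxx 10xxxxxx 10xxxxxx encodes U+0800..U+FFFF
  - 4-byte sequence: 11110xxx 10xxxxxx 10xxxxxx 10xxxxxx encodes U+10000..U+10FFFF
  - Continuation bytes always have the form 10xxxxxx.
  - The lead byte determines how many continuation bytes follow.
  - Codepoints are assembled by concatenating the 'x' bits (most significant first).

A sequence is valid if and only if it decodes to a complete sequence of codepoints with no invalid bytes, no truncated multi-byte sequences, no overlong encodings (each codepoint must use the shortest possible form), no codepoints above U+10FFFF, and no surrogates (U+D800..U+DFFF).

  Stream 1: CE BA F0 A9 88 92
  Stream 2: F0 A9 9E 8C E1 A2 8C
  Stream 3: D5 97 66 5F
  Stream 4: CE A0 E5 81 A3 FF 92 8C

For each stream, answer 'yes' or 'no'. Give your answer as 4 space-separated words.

Answer: yes yes yes no

Derivation:
Stream 1: decodes cleanly. VALID
Stream 2: decodes cleanly. VALID
Stream 3: decodes cleanly. VALID
Stream 4: error at byte offset 5. INVALID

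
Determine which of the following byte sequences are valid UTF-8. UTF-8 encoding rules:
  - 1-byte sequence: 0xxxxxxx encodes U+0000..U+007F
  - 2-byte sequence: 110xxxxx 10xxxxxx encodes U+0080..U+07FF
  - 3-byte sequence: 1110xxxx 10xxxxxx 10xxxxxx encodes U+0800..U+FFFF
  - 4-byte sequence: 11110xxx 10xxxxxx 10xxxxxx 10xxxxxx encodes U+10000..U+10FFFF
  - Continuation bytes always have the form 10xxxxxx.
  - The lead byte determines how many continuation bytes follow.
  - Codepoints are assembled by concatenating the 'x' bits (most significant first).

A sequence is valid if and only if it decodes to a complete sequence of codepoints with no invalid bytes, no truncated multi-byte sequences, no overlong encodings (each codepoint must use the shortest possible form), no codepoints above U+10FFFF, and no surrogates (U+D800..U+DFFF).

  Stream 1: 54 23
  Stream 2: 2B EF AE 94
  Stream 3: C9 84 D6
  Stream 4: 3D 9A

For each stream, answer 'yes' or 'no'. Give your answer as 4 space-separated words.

Answer: yes yes no no

Derivation:
Stream 1: decodes cleanly. VALID
Stream 2: decodes cleanly. VALID
Stream 3: error at byte offset 3. INVALID
Stream 4: error at byte offset 1. INVALID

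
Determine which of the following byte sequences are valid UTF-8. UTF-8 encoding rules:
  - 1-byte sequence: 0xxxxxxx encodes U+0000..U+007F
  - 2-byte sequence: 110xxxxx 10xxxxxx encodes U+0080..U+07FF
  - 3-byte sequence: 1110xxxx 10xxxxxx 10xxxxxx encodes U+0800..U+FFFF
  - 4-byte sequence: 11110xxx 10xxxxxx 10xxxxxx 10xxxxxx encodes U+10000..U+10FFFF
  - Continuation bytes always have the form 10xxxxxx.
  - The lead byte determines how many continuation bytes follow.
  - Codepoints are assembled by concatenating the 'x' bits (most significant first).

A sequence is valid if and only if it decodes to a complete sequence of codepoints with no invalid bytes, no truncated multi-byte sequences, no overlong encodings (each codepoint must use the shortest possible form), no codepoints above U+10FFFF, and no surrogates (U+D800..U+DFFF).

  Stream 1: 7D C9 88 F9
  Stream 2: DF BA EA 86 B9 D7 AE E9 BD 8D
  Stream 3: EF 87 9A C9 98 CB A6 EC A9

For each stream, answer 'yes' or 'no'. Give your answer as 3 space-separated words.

Answer: no yes no

Derivation:
Stream 1: error at byte offset 3. INVALID
Stream 2: decodes cleanly. VALID
Stream 3: error at byte offset 9. INVALID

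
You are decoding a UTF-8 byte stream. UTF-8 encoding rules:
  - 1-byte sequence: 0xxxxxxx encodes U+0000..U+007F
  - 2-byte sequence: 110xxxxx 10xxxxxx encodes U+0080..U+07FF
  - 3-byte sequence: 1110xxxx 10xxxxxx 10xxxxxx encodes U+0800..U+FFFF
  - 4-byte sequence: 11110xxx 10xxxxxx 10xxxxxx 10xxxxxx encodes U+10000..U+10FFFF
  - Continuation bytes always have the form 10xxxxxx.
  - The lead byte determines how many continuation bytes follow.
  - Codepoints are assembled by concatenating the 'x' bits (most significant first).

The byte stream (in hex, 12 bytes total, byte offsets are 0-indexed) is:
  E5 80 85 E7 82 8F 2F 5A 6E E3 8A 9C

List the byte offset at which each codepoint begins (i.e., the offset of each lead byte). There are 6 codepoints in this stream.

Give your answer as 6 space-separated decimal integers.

Byte[0]=E5: 3-byte lead, need 2 cont bytes. acc=0x5
Byte[1]=80: continuation. acc=(acc<<6)|0x00=0x140
Byte[2]=85: continuation. acc=(acc<<6)|0x05=0x5005
Completed: cp=U+5005 (starts at byte 0)
Byte[3]=E7: 3-byte lead, need 2 cont bytes. acc=0x7
Byte[4]=82: continuation. acc=(acc<<6)|0x02=0x1C2
Byte[5]=8F: continuation. acc=(acc<<6)|0x0F=0x708F
Completed: cp=U+708F (starts at byte 3)
Byte[6]=2F: 1-byte ASCII. cp=U+002F
Byte[7]=5A: 1-byte ASCII. cp=U+005A
Byte[8]=6E: 1-byte ASCII. cp=U+006E
Byte[9]=E3: 3-byte lead, need 2 cont bytes. acc=0x3
Byte[10]=8A: continuation. acc=(acc<<6)|0x0A=0xCA
Byte[11]=9C: continuation. acc=(acc<<6)|0x1C=0x329C
Completed: cp=U+329C (starts at byte 9)

Answer: 0 3 6 7 8 9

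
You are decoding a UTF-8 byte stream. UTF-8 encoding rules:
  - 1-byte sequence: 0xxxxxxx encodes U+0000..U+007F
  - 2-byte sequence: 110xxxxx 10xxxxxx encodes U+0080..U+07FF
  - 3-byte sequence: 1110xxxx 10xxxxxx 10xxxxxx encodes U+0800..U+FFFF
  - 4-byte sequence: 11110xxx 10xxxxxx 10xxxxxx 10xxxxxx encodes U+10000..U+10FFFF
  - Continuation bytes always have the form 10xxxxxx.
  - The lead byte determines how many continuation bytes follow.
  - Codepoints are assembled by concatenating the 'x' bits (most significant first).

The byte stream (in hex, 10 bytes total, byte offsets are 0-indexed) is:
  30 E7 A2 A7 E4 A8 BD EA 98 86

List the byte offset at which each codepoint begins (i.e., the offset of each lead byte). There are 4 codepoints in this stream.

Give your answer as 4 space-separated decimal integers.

Byte[0]=30: 1-byte ASCII. cp=U+0030
Byte[1]=E7: 3-byte lead, need 2 cont bytes. acc=0x7
Byte[2]=A2: continuation. acc=(acc<<6)|0x22=0x1E2
Byte[3]=A7: continuation. acc=(acc<<6)|0x27=0x78A7
Completed: cp=U+78A7 (starts at byte 1)
Byte[4]=E4: 3-byte lead, need 2 cont bytes. acc=0x4
Byte[5]=A8: continuation. acc=(acc<<6)|0x28=0x128
Byte[6]=BD: continuation. acc=(acc<<6)|0x3D=0x4A3D
Completed: cp=U+4A3D (starts at byte 4)
Byte[7]=EA: 3-byte lead, need 2 cont bytes. acc=0xA
Byte[8]=98: continuation. acc=(acc<<6)|0x18=0x298
Byte[9]=86: continuation. acc=(acc<<6)|0x06=0xA606
Completed: cp=U+A606 (starts at byte 7)

Answer: 0 1 4 7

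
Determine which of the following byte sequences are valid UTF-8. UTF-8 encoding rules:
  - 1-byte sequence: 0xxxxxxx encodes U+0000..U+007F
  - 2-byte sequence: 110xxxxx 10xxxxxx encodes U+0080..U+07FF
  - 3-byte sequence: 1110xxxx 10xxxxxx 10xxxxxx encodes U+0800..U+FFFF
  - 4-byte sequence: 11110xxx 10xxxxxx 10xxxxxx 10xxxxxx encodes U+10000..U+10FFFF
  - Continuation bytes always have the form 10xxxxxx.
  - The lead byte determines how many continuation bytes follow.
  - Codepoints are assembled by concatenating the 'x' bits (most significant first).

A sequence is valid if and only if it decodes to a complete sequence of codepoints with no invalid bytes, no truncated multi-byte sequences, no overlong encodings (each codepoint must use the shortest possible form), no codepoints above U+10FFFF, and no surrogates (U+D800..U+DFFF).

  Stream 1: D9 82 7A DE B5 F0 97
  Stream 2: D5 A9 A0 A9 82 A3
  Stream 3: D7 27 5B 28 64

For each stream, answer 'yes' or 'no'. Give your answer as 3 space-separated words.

Answer: no no no

Derivation:
Stream 1: error at byte offset 7. INVALID
Stream 2: error at byte offset 2. INVALID
Stream 3: error at byte offset 1. INVALID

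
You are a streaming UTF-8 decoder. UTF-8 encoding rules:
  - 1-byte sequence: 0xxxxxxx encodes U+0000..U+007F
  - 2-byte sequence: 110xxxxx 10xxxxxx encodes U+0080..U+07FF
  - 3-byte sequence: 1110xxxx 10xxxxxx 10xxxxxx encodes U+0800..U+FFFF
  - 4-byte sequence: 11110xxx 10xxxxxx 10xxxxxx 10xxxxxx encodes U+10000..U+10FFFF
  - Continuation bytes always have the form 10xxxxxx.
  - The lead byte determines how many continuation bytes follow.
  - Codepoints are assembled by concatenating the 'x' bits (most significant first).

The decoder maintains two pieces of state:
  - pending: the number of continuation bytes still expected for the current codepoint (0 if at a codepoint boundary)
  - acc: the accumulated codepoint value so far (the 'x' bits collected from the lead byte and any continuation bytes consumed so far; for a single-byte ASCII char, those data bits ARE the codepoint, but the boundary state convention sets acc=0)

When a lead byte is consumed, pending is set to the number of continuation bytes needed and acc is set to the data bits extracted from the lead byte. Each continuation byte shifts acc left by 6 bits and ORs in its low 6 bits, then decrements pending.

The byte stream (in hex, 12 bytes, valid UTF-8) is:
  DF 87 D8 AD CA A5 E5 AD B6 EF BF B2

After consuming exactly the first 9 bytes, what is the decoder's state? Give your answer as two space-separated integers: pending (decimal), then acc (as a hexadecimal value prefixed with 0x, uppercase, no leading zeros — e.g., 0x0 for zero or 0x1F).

Byte[0]=DF: 2-byte lead. pending=1, acc=0x1F
Byte[1]=87: continuation. acc=(acc<<6)|0x07=0x7C7, pending=0
Byte[2]=D8: 2-byte lead. pending=1, acc=0x18
Byte[3]=AD: continuation. acc=(acc<<6)|0x2D=0x62D, pending=0
Byte[4]=CA: 2-byte lead. pending=1, acc=0xA
Byte[5]=A5: continuation. acc=(acc<<6)|0x25=0x2A5, pending=0
Byte[6]=E5: 3-byte lead. pending=2, acc=0x5
Byte[7]=AD: continuation. acc=(acc<<6)|0x2D=0x16D, pending=1
Byte[8]=B6: continuation. acc=(acc<<6)|0x36=0x5B76, pending=0

Answer: 0 0x5B76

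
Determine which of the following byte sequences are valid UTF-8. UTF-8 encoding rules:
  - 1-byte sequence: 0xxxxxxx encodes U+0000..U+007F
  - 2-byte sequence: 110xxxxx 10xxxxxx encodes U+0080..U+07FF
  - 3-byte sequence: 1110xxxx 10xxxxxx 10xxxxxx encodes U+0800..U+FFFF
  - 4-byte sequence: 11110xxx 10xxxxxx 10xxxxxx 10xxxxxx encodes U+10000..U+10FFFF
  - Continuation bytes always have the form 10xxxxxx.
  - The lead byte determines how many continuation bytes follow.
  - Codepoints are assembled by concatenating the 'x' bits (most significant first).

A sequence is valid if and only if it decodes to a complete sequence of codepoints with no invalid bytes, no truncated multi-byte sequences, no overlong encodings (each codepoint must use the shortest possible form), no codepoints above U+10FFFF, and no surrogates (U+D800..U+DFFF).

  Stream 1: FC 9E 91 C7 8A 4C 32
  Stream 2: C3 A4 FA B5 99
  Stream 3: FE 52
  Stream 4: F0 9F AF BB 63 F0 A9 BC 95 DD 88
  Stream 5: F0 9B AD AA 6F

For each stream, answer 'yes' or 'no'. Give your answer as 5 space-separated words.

Answer: no no no yes yes

Derivation:
Stream 1: error at byte offset 0. INVALID
Stream 2: error at byte offset 2. INVALID
Stream 3: error at byte offset 0. INVALID
Stream 4: decodes cleanly. VALID
Stream 5: decodes cleanly. VALID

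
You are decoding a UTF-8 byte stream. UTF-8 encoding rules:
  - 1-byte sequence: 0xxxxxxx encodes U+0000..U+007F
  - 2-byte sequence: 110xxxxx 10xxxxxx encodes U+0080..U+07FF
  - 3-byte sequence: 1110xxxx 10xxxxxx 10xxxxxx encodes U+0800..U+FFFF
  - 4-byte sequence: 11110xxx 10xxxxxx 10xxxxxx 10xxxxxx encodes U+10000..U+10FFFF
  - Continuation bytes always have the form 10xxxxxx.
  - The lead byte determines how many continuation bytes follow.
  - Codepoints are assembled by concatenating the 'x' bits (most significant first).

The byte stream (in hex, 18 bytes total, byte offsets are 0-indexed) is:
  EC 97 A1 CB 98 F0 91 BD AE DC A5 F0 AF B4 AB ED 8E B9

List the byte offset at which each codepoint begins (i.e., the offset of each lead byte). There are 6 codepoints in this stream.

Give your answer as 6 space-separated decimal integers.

Byte[0]=EC: 3-byte lead, need 2 cont bytes. acc=0xC
Byte[1]=97: continuation. acc=(acc<<6)|0x17=0x317
Byte[2]=A1: continuation. acc=(acc<<6)|0x21=0xC5E1
Completed: cp=U+C5E1 (starts at byte 0)
Byte[3]=CB: 2-byte lead, need 1 cont bytes. acc=0xB
Byte[4]=98: continuation. acc=(acc<<6)|0x18=0x2D8
Completed: cp=U+02D8 (starts at byte 3)
Byte[5]=F0: 4-byte lead, need 3 cont bytes. acc=0x0
Byte[6]=91: continuation. acc=(acc<<6)|0x11=0x11
Byte[7]=BD: continuation. acc=(acc<<6)|0x3D=0x47D
Byte[8]=AE: continuation. acc=(acc<<6)|0x2E=0x11F6E
Completed: cp=U+11F6E (starts at byte 5)
Byte[9]=DC: 2-byte lead, need 1 cont bytes. acc=0x1C
Byte[10]=A5: continuation. acc=(acc<<6)|0x25=0x725
Completed: cp=U+0725 (starts at byte 9)
Byte[11]=F0: 4-byte lead, need 3 cont bytes. acc=0x0
Byte[12]=AF: continuation. acc=(acc<<6)|0x2F=0x2F
Byte[13]=B4: continuation. acc=(acc<<6)|0x34=0xBF4
Byte[14]=AB: continuation. acc=(acc<<6)|0x2B=0x2FD2B
Completed: cp=U+2FD2B (starts at byte 11)
Byte[15]=ED: 3-byte lead, need 2 cont bytes. acc=0xD
Byte[16]=8E: continuation. acc=(acc<<6)|0x0E=0x34E
Byte[17]=B9: continuation. acc=(acc<<6)|0x39=0xD3B9
Completed: cp=U+D3B9 (starts at byte 15)

Answer: 0 3 5 9 11 15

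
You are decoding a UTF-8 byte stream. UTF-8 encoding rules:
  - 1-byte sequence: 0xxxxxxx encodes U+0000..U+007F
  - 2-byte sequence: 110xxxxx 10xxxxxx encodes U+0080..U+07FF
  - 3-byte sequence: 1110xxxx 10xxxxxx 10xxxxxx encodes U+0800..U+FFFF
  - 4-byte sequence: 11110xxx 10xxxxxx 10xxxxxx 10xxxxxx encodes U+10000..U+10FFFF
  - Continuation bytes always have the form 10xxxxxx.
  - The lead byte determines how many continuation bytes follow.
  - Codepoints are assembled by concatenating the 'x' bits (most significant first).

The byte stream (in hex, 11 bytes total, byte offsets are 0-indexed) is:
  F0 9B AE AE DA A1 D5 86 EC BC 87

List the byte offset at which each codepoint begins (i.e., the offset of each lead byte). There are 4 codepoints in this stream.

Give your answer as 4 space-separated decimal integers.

Answer: 0 4 6 8

Derivation:
Byte[0]=F0: 4-byte lead, need 3 cont bytes. acc=0x0
Byte[1]=9B: continuation. acc=(acc<<6)|0x1B=0x1B
Byte[2]=AE: continuation. acc=(acc<<6)|0x2E=0x6EE
Byte[3]=AE: continuation. acc=(acc<<6)|0x2E=0x1BBAE
Completed: cp=U+1BBAE (starts at byte 0)
Byte[4]=DA: 2-byte lead, need 1 cont bytes. acc=0x1A
Byte[5]=A1: continuation. acc=(acc<<6)|0x21=0x6A1
Completed: cp=U+06A1 (starts at byte 4)
Byte[6]=D5: 2-byte lead, need 1 cont bytes. acc=0x15
Byte[7]=86: continuation. acc=(acc<<6)|0x06=0x546
Completed: cp=U+0546 (starts at byte 6)
Byte[8]=EC: 3-byte lead, need 2 cont bytes. acc=0xC
Byte[9]=BC: continuation. acc=(acc<<6)|0x3C=0x33C
Byte[10]=87: continuation. acc=(acc<<6)|0x07=0xCF07
Completed: cp=U+CF07 (starts at byte 8)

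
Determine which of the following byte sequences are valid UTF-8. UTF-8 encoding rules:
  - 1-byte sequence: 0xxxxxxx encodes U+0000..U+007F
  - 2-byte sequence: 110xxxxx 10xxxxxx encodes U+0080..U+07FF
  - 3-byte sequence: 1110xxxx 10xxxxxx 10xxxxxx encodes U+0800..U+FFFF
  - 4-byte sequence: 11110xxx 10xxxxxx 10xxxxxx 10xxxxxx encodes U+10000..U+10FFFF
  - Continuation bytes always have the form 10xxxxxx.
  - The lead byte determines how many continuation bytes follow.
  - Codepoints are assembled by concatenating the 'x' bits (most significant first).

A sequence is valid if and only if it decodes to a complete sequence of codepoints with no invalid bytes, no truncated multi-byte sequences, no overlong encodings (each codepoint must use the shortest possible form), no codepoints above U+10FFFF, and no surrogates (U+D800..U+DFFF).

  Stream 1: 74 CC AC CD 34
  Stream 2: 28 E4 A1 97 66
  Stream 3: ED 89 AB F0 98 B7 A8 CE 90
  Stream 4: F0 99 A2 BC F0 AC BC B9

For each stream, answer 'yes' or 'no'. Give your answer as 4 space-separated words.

Answer: no yes yes yes

Derivation:
Stream 1: error at byte offset 4. INVALID
Stream 2: decodes cleanly. VALID
Stream 3: decodes cleanly. VALID
Stream 4: decodes cleanly. VALID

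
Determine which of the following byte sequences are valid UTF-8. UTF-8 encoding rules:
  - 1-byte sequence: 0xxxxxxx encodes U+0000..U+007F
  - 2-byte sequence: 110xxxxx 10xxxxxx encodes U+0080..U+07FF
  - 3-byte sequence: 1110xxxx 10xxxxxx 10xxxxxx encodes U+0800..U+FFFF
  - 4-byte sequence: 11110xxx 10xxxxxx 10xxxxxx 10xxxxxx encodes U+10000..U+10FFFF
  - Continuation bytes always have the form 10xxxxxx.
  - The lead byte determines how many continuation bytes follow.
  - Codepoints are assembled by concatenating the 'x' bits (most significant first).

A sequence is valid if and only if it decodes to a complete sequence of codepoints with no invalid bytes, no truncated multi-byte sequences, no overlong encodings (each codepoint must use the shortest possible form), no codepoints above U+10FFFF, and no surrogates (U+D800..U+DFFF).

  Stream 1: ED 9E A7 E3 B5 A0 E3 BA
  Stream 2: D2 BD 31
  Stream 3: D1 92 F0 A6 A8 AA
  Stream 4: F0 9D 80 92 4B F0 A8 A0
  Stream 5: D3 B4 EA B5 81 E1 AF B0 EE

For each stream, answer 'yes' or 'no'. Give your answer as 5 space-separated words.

Stream 1: error at byte offset 8. INVALID
Stream 2: decodes cleanly. VALID
Stream 3: decodes cleanly. VALID
Stream 4: error at byte offset 8. INVALID
Stream 5: error at byte offset 9. INVALID

Answer: no yes yes no no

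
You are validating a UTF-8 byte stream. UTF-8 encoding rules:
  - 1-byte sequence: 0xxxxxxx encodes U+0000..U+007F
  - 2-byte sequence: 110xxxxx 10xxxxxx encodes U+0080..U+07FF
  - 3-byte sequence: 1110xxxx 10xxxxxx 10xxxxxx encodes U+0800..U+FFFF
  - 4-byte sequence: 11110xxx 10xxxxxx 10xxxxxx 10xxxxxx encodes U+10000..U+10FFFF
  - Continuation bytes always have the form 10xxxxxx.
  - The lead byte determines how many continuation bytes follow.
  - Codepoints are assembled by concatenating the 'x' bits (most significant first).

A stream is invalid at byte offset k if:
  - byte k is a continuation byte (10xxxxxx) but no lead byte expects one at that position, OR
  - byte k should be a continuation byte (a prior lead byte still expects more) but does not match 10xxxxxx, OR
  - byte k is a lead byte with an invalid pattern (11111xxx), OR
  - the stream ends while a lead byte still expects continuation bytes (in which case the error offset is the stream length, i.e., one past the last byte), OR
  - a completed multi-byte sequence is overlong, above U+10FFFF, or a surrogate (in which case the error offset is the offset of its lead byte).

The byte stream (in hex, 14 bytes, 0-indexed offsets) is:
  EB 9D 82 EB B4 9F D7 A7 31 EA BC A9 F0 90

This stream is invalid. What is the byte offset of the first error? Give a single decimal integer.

Answer: 14

Derivation:
Byte[0]=EB: 3-byte lead, need 2 cont bytes. acc=0xB
Byte[1]=9D: continuation. acc=(acc<<6)|0x1D=0x2DD
Byte[2]=82: continuation. acc=(acc<<6)|0x02=0xB742
Completed: cp=U+B742 (starts at byte 0)
Byte[3]=EB: 3-byte lead, need 2 cont bytes. acc=0xB
Byte[4]=B4: continuation. acc=(acc<<6)|0x34=0x2F4
Byte[5]=9F: continuation. acc=(acc<<6)|0x1F=0xBD1F
Completed: cp=U+BD1F (starts at byte 3)
Byte[6]=D7: 2-byte lead, need 1 cont bytes. acc=0x17
Byte[7]=A7: continuation. acc=(acc<<6)|0x27=0x5E7
Completed: cp=U+05E7 (starts at byte 6)
Byte[8]=31: 1-byte ASCII. cp=U+0031
Byte[9]=EA: 3-byte lead, need 2 cont bytes. acc=0xA
Byte[10]=BC: continuation. acc=(acc<<6)|0x3C=0x2BC
Byte[11]=A9: continuation. acc=(acc<<6)|0x29=0xAF29
Completed: cp=U+AF29 (starts at byte 9)
Byte[12]=F0: 4-byte lead, need 3 cont bytes. acc=0x0
Byte[13]=90: continuation. acc=(acc<<6)|0x10=0x10
Byte[14]: stream ended, expected continuation. INVALID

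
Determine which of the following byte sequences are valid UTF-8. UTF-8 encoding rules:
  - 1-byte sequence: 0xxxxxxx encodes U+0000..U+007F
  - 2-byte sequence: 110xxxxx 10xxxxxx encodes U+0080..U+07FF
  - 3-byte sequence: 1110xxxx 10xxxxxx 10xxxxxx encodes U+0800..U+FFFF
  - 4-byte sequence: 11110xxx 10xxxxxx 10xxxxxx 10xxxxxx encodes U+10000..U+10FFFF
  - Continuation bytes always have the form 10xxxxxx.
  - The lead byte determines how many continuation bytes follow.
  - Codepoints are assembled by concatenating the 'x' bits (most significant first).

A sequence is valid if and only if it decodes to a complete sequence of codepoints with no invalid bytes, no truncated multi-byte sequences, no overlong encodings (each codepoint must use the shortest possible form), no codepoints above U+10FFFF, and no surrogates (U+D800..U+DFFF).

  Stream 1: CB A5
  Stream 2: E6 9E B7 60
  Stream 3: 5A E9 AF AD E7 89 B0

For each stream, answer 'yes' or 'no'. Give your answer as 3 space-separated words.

Stream 1: decodes cleanly. VALID
Stream 2: decodes cleanly. VALID
Stream 3: decodes cleanly. VALID

Answer: yes yes yes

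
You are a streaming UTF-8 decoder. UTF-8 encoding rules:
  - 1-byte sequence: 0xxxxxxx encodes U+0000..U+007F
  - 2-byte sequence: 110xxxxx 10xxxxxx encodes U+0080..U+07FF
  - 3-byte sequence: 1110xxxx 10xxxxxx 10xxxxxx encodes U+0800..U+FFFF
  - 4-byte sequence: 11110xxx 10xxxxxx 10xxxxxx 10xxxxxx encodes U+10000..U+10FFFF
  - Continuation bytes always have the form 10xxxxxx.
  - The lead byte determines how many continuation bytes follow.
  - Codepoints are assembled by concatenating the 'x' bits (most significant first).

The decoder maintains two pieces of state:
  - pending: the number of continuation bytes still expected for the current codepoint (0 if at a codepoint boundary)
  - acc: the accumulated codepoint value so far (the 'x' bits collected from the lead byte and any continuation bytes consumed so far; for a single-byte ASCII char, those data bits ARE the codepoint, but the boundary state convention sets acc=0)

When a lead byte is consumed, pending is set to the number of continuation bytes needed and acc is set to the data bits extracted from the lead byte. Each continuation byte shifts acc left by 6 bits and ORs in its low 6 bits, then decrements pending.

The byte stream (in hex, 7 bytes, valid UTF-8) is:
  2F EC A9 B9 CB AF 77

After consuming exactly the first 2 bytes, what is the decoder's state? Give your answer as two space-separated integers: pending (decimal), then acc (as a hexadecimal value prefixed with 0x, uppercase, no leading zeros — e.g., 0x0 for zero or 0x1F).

Byte[0]=2F: 1-byte. pending=0, acc=0x0
Byte[1]=EC: 3-byte lead. pending=2, acc=0xC

Answer: 2 0xC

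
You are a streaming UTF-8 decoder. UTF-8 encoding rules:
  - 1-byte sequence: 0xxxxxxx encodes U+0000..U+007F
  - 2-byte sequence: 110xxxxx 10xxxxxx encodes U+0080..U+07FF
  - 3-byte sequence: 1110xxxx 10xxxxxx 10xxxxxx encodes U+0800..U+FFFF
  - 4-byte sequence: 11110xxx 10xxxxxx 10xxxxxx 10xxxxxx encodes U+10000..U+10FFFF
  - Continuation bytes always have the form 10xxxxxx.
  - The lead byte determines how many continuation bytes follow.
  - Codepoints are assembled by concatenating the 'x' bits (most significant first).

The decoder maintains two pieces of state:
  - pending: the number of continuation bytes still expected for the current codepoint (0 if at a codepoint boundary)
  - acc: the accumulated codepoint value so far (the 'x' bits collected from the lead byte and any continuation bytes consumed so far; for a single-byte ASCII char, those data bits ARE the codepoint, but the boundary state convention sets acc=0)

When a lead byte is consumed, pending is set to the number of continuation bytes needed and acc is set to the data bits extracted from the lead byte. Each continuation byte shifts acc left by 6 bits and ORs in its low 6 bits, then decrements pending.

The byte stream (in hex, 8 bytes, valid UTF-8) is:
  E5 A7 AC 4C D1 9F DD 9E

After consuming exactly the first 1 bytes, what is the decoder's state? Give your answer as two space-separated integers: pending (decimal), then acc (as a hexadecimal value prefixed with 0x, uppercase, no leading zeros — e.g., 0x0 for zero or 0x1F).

Answer: 2 0x5

Derivation:
Byte[0]=E5: 3-byte lead. pending=2, acc=0x5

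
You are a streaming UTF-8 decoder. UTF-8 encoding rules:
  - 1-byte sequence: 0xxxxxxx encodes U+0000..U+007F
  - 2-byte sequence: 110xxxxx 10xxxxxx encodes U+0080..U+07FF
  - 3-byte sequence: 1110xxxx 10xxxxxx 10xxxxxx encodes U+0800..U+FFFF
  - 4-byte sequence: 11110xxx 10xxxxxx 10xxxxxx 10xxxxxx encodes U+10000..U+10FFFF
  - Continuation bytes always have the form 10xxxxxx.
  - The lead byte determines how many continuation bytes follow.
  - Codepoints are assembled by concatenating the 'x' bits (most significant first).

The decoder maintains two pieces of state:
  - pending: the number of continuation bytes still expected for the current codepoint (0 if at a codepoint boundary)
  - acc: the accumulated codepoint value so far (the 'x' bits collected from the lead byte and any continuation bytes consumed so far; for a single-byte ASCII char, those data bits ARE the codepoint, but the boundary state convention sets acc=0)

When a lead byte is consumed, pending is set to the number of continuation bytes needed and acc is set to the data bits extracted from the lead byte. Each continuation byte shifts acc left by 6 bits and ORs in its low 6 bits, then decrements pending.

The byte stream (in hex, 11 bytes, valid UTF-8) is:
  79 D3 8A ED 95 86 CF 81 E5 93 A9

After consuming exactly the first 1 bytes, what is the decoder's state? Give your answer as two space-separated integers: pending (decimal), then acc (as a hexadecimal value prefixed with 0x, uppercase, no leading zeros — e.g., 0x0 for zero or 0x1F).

Answer: 0 0x0

Derivation:
Byte[0]=79: 1-byte. pending=0, acc=0x0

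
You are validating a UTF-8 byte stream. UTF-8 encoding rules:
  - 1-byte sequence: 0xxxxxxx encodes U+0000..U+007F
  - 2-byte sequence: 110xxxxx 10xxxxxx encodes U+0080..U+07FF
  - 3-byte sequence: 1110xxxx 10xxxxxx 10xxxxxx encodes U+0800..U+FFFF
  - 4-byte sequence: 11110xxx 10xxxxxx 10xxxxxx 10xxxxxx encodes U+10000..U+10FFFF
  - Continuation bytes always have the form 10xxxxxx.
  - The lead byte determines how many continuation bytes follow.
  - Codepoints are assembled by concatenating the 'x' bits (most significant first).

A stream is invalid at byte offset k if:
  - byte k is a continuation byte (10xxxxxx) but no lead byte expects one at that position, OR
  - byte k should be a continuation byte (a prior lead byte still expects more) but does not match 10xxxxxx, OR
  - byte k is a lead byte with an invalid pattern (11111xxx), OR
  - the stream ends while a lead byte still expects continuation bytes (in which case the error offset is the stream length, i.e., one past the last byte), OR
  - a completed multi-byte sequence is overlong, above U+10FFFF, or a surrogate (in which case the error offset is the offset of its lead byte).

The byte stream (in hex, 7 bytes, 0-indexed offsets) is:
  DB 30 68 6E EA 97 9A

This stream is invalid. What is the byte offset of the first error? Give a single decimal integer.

Answer: 1

Derivation:
Byte[0]=DB: 2-byte lead, need 1 cont bytes. acc=0x1B
Byte[1]=30: expected 10xxxxxx continuation. INVALID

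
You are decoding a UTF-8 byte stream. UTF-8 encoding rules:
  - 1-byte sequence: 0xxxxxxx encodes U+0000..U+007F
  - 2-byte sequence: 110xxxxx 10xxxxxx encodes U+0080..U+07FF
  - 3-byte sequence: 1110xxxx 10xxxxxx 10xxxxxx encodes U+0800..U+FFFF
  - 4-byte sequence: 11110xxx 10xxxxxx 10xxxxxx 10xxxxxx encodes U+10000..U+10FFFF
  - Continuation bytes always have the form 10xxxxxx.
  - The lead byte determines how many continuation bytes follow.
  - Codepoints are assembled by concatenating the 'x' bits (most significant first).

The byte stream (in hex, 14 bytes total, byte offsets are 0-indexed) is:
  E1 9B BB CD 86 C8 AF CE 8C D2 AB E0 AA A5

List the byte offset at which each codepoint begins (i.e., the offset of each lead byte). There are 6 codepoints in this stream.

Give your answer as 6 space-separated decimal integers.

Answer: 0 3 5 7 9 11

Derivation:
Byte[0]=E1: 3-byte lead, need 2 cont bytes. acc=0x1
Byte[1]=9B: continuation. acc=(acc<<6)|0x1B=0x5B
Byte[2]=BB: continuation. acc=(acc<<6)|0x3B=0x16FB
Completed: cp=U+16FB (starts at byte 0)
Byte[3]=CD: 2-byte lead, need 1 cont bytes. acc=0xD
Byte[4]=86: continuation. acc=(acc<<6)|0x06=0x346
Completed: cp=U+0346 (starts at byte 3)
Byte[5]=C8: 2-byte lead, need 1 cont bytes. acc=0x8
Byte[6]=AF: continuation. acc=(acc<<6)|0x2F=0x22F
Completed: cp=U+022F (starts at byte 5)
Byte[7]=CE: 2-byte lead, need 1 cont bytes. acc=0xE
Byte[8]=8C: continuation. acc=(acc<<6)|0x0C=0x38C
Completed: cp=U+038C (starts at byte 7)
Byte[9]=D2: 2-byte lead, need 1 cont bytes. acc=0x12
Byte[10]=AB: continuation. acc=(acc<<6)|0x2B=0x4AB
Completed: cp=U+04AB (starts at byte 9)
Byte[11]=E0: 3-byte lead, need 2 cont bytes. acc=0x0
Byte[12]=AA: continuation. acc=(acc<<6)|0x2A=0x2A
Byte[13]=A5: continuation. acc=(acc<<6)|0x25=0xAA5
Completed: cp=U+0AA5 (starts at byte 11)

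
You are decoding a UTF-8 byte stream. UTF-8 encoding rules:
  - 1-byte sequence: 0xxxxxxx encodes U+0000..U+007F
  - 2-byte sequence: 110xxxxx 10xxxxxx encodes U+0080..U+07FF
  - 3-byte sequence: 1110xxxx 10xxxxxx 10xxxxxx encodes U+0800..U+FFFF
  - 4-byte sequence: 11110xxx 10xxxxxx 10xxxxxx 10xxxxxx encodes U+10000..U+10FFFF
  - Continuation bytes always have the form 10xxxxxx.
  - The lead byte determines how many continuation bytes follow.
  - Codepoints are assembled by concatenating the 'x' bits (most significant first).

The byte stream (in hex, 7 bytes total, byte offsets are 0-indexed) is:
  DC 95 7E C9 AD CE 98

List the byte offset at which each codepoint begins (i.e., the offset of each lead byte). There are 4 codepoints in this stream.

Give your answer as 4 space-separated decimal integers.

Answer: 0 2 3 5

Derivation:
Byte[0]=DC: 2-byte lead, need 1 cont bytes. acc=0x1C
Byte[1]=95: continuation. acc=(acc<<6)|0x15=0x715
Completed: cp=U+0715 (starts at byte 0)
Byte[2]=7E: 1-byte ASCII. cp=U+007E
Byte[3]=C9: 2-byte lead, need 1 cont bytes. acc=0x9
Byte[4]=AD: continuation. acc=(acc<<6)|0x2D=0x26D
Completed: cp=U+026D (starts at byte 3)
Byte[5]=CE: 2-byte lead, need 1 cont bytes. acc=0xE
Byte[6]=98: continuation. acc=(acc<<6)|0x18=0x398
Completed: cp=U+0398 (starts at byte 5)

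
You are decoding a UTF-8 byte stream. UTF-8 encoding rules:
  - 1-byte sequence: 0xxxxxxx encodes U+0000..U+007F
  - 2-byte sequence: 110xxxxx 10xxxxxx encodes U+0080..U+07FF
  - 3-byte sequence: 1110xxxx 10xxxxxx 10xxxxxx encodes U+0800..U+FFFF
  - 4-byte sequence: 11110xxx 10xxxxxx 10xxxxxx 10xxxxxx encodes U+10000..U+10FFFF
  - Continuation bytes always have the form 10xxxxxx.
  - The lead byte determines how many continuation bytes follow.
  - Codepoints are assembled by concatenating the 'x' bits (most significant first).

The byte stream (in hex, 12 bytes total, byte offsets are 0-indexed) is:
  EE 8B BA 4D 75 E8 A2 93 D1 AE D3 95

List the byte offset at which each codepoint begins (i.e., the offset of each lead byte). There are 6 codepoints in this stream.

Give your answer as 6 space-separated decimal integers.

Answer: 0 3 4 5 8 10

Derivation:
Byte[0]=EE: 3-byte lead, need 2 cont bytes. acc=0xE
Byte[1]=8B: continuation. acc=(acc<<6)|0x0B=0x38B
Byte[2]=BA: continuation. acc=(acc<<6)|0x3A=0xE2FA
Completed: cp=U+E2FA (starts at byte 0)
Byte[3]=4D: 1-byte ASCII. cp=U+004D
Byte[4]=75: 1-byte ASCII. cp=U+0075
Byte[5]=E8: 3-byte lead, need 2 cont bytes. acc=0x8
Byte[6]=A2: continuation. acc=(acc<<6)|0x22=0x222
Byte[7]=93: continuation. acc=(acc<<6)|0x13=0x8893
Completed: cp=U+8893 (starts at byte 5)
Byte[8]=D1: 2-byte lead, need 1 cont bytes. acc=0x11
Byte[9]=AE: continuation. acc=(acc<<6)|0x2E=0x46E
Completed: cp=U+046E (starts at byte 8)
Byte[10]=D3: 2-byte lead, need 1 cont bytes. acc=0x13
Byte[11]=95: continuation. acc=(acc<<6)|0x15=0x4D5
Completed: cp=U+04D5 (starts at byte 10)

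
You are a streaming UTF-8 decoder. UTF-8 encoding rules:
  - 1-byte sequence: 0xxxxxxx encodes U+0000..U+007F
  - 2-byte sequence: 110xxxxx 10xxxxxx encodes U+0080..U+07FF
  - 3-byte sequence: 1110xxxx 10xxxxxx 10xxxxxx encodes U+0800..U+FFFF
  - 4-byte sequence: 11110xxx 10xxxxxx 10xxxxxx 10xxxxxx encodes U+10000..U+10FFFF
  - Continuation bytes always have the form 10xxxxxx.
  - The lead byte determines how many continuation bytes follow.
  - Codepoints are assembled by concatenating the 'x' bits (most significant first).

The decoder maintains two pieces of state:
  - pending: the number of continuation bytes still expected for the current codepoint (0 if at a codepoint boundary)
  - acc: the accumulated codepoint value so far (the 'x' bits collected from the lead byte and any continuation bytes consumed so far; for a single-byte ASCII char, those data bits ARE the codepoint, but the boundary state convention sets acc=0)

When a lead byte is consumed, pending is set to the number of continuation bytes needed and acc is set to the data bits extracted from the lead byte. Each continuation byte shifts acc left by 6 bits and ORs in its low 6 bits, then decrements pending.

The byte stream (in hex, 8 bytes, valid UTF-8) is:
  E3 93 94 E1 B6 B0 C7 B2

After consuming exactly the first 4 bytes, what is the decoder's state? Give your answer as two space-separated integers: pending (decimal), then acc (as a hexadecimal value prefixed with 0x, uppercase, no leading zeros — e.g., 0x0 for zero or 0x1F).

Byte[0]=E3: 3-byte lead. pending=2, acc=0x3
Byte[1]=93: continuation. acc=(acc<<6)|0x13=0xD3, pending=1
Byte[2]=94: continuation. acc=(acc<<6)|0x14=0x34D4, pending=0
Byte[3]=E1: 3-byte lead. pending=2, acc=0x1

Answer: 2 0x1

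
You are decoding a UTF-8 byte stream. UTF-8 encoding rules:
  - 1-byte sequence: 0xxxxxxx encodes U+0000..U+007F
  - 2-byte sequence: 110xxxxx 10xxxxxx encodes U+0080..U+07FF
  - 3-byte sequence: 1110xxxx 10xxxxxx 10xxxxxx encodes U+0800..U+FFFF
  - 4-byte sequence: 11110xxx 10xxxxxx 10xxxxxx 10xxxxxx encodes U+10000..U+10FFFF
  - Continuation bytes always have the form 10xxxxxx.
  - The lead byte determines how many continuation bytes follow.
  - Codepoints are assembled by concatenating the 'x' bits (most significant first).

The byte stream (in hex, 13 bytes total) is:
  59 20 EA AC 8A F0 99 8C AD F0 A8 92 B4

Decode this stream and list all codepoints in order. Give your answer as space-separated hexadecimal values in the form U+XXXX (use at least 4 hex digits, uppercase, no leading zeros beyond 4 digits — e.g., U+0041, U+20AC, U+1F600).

Byte[0]=59: 1-byte ASCII. cp=U+0059
Byte[1]=20: 1-byte ASCII. cp=U+0020
Byte[2]=EA: 3-byte lead, need 2 cont bytes. acc=0xA
Byte[3]=AC: continuation. acc=(acc<<6)|0x2C=0x2AC
Byte[4]=8A: continuation. acc=(acc<<6)|0x0A=0xAB0A
Completed: cp=U+AB0A (starts at byte 2)
Byte[5]=F0: 4-byte lead, need 3 cont bytes. acc=0x0
Byte[6]=99: continuation. acc=(acc<<6)|0x19=0x19
Byte[7]=8C: continuation. acc=(acc<<6)|0x0C=0x64C
Byte[8]=AD: continuation. acc=(acc<<6)|0x2D=0x1932D
Completed: cp=U+1932D (starts at byte 5)
Byte[9]=F0: 4-byte lead, need 3 cont bytes. acc=0x0
Byte[10]=A8: continuation. acc=(acc<<6)|0x28=0x28
Byte[11]=92: continuation. acc=(acc<<6)|0x12=0xA12
Byte[12]=B4: continuation. acc=(acc<<6)|0x34=0x284B4
Completed: cp=U+284B4 (starts at byte 9)

Answer: U+0059 U+0020 U+AB0A U+1932D U+284B4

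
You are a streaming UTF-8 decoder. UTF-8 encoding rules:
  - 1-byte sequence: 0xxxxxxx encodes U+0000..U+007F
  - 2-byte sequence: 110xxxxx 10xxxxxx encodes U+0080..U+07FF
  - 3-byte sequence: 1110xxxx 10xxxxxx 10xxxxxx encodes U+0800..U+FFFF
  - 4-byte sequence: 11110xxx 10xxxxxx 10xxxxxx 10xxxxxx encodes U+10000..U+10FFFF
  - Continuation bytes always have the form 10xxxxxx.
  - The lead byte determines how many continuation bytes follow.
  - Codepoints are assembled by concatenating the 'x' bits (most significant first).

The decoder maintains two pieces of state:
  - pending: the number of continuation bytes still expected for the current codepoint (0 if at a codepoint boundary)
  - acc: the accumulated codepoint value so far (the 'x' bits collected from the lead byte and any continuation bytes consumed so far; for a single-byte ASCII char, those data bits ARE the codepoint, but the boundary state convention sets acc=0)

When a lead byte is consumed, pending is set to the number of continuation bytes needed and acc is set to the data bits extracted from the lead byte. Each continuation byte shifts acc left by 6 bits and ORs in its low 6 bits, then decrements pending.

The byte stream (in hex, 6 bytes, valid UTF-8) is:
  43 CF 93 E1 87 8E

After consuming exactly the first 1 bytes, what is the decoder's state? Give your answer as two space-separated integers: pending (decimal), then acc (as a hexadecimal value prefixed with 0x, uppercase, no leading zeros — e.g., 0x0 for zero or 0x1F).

Answer: 0 0x0

Derivation:
Byte[0]=43: 1-byte. pending=0, acc=0x0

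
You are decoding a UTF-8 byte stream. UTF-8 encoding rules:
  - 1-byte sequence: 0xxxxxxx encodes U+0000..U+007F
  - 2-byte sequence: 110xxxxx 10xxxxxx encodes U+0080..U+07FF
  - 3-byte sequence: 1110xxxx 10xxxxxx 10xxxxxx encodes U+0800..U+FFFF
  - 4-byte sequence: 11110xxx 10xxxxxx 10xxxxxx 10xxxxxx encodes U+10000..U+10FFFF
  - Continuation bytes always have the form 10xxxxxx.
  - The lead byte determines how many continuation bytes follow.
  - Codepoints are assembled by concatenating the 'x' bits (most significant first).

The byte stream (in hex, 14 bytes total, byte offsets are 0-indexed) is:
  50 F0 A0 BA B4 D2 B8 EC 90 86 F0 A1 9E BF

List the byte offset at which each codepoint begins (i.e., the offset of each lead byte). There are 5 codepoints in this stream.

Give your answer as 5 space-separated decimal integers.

Byte[0]=50: 1-byte ASCII. cp=U+0050
Byte[1]=F0: 4-byte lead, need 3 cont bytes. acc=0x0
Byte[2]=A0: continuation. acc=(acc<<6)|0x20=0x20
Byte[3]=BA: continuation. acc=(acc<<6)|0x3A=0x83A
Byte[4]=B4: continuation. acc=(acc<<6)|0x34=0x20EB4
Completed: cp=U+20EB4 (starts at byte 1)
Byte[5]=D2: 2-byte lead, need 1 cont bytes. acc=0x12
Byte[6]=B8: continuation. acc=(acc<<6)|0x38=0x4B8
Completed: cp=U+04B8 (starts at byte 5)
Byte[7]=EC: 3-byte lead, need 2 cont bytes. acc=0xC
Byte[8]=90: continuation. acc=(acc<<6)|0x10=0x310
Byte[9]=86: continuation. acc=(acc<<6)|0x06=0xC406
Completed: cp=U+C406 (starts at byte 7)
Byte[10]=F0: 4-byte lead, need 3 cont bytes. acc=0x0
Byte[11]=A1: continuation. acc=(acc<<6)|0x21=0x21
Byte[12]=9E: continuation. acc=(acc<<6)|0x1E=0x85E
Byte[13]=BF: continuation. acc=(acc<<6)|0x3F=0x217BF
Completed: cp=U+217BF (starts at byte 10)

Answer: 0 1 5 7 10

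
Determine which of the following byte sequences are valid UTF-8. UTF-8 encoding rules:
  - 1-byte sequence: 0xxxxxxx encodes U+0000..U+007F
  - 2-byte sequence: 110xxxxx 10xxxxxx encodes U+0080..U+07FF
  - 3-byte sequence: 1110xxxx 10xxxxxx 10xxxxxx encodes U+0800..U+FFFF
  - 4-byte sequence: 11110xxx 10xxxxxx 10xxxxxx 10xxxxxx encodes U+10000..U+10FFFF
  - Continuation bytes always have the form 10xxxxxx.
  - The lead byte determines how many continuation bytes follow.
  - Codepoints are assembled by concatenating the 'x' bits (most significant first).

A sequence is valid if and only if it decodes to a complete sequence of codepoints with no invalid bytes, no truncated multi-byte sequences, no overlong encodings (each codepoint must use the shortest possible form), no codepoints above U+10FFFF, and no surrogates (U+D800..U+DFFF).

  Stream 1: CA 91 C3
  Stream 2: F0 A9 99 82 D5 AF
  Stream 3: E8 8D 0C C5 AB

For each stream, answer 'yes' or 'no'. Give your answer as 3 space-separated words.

Answer: no yes no

Derivation:
Stream 1: error at byte offset 3. INVALID
Stream 2: decodes cleanly. VALID
Stream 3: error at byte offset 2. INVALID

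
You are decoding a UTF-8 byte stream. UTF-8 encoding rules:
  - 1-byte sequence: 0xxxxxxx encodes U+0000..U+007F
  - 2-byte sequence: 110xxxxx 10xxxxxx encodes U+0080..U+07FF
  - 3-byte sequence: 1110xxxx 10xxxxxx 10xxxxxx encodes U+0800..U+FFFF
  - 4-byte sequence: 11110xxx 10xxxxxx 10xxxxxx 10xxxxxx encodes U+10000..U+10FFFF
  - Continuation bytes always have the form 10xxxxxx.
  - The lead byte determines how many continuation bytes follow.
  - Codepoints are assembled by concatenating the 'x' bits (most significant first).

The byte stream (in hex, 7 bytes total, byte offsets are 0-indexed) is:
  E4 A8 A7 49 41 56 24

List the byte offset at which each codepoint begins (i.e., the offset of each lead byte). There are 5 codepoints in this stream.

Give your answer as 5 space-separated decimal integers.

Answer: 0 3 4 5 6

Derivation:
Byte[0]=E4: 3-byte lead, need 2 cont bytes. acc=0x4
Byte[1]=A8: continuation. acc=(acc<<6)|0x28=0x128
Byte[2]=A7: continuation. acc=(acc<<6)|0x27=0x4A27
Completed: cp=U+4A27 (starts at byte 0)
Byte[3]=49: 1-byte ASCII. cp=U+0049
Byte[4]=41: 1-byte ASCII. cp=U+0041
Byte[5]=56: 1-byte ASCII. cp=U+0056
Byte[6]=24: 1-byte ASCII. cp=U+0024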